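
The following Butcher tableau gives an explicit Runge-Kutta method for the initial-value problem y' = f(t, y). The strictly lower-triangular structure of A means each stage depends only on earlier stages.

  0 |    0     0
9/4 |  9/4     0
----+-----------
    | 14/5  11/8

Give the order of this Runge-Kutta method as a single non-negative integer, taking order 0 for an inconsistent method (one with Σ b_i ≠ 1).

b = (14/5, 11/8)
c = (0, 9/4)
Σ b_i: 14/5·1 + 11/8·1 = 167/40 ≠ 1 ⇒ order 0.

0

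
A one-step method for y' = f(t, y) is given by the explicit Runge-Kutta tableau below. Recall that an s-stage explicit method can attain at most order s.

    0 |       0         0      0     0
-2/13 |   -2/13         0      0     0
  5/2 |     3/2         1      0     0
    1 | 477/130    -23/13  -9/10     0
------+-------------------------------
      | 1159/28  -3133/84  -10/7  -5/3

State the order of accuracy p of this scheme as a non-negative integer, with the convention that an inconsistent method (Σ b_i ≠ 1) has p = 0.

2

b = (1159/28, -3133/84, -10/7, -5/3)
c = (0, -2/13, 5/2, 1)
Ac = (0, 0, -2/13, -1337/676)
Σ b_i: 1159/28·1 + (-3133/84)·1 + (-10/7)·1 + (-5/3)·1 = 1 ✓
b·c: (-3133/84)·(-2/13) + (-10/7)·5/2 + (-5/3)·1 = 1/2 ✓
b·c²: (-3133/84)·4/169 + (-10/7)·25/4 + (-5/3)·1 = -2089/182 ≠ 1/3 ⇒ order 2.
b·Ac: (-10/7)·(-2/13) + (-5/3)·(-1337/676) = 49915/14196 ≠ 1/6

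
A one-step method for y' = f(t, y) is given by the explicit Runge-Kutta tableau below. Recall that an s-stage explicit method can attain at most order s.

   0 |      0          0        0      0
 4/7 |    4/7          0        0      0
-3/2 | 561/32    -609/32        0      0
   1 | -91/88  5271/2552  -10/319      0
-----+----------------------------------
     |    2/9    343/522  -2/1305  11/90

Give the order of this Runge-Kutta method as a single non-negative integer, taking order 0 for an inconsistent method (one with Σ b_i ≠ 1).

4

b = (2/9, 343/522, -2/1305, 11/90)
c = (0, 4/7, -3/2, 1)
Ac = (0, 0, -87/8, 27/22)
Σ b_i: 2/9·1 + 343/522·1 + (-2/1305)·1 + 11/90·1 = 1 ✓
b·c: 343/522·4/7 + (-2/1305)·(-3/2) + 11/90·1 = 1/2 ✓
b·c²: 343/522·16/49 + (-2/1305)·9/4 + 11/90·1 = 1/3 ✓
b·Ac: (-2/1305)·(-87/8) + 11/90·27/22 = 1/6 ✓
b·c³: 343/522·64/343 + (-2/1305)·(-27/8) + 11/90·1 = 1/4 ✓
b·(c∘Ac): (-2/1305)·261/16 + 11/90·27/22 = 1/8 ✓
b·Ac²: (-2/1305)·(-87/14) + 11/90·93/154 = 1/12 ✓
b·A²c: 11/90·15/44 = 1/24 ✓; 4 stages ⇒ order 4.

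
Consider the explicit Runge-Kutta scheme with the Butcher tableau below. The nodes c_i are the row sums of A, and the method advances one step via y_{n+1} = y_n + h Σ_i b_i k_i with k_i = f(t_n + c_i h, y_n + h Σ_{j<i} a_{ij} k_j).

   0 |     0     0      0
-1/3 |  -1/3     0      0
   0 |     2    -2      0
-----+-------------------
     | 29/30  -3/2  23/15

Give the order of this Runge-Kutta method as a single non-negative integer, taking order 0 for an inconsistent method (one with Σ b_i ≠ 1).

2

b = (29/30, -3/2, 23/15)
c = (0, -1/3, 0)
Ac = (0, 0, 2/3)
Σ b_i: 29/30·1 + (-3/2)·1 + 23/15·1 = 1 ✓
b·c: (-3/2)·(-1/3) = 1/2 ✓
b·c²: (-3/2)·1/9 = -1/6 ≠ 1/3 ⇒ order 2.
b·Ac: 23/15·2/3 = 46/45 ≠ 1/6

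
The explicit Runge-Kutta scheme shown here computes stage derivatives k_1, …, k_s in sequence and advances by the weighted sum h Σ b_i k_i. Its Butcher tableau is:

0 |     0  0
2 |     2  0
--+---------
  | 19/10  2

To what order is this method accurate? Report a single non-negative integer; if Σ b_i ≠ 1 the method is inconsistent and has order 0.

0

b = (19/10, 2)
c = (0, 2)
Σ b_i: 19/10·1 + 2·1 = 39/10 ≠ 1 ⇒ order 0.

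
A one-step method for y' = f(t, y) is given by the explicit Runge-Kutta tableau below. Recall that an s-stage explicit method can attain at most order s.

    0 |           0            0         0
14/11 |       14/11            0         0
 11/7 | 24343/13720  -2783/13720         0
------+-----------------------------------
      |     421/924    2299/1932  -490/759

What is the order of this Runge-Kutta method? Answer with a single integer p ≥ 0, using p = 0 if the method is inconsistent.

3

b = (421/924, 2299/1932, -490/759)
c = (0, 14/11, 11/7)
Ac = (0, 0, -253/980)
Σ b_i: 421/924·1 + 2299/1932·1 + (-490/759)·1 = 1 ✓
b·c: 2299/1932·14/11 + (-490/759)·11/7 = 1/2 ✓
b·c²: 2299/1932·196/121 + (-490/759)·121/49 = 1/3 ✓
b·Ac: (-490/759)·(-253/980) = 1/6 ✓; 3 stages ⇒ order 3.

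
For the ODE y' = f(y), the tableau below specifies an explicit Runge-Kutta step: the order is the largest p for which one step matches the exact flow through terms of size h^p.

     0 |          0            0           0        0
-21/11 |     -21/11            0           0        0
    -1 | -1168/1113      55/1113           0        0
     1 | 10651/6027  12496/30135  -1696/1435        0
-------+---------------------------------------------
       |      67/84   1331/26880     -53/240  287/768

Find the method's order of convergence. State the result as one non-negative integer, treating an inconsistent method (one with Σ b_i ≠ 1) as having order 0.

4

b = (67/84, 1331/26880, -53/240, 287/768)
c = (0, -21/11, -1, 1)
Ac = (0, 0, -5/53, 16/41)
Σ b_i: 67/84·1 + 1331/26880·1 + (-53/240)·1 + 287/768·1 = 1 ✓
b·c: 1331/26880·(-21/11) + (-53/240)·(-1) + 287/768·1 = 1/2 ✓
b·c²: 1331/26880·441/121 + (-53/240)·1 + 287/768·1 = 1/3 ✓
b·Ac: (-53/240)·(-5/53) + 287/768·16/41 = 1/6 ✓
b·c³: 1331/26880·(-9261/1331) + (-53/240)·(-1) + 287/768·1 = 1/4 ✓
b·(c∘Ac): (-53/240)·5/53 + 287/768·16/41 = 1/8 ✓
b·Ac²: (-53/240)·105/583 + 287/768·1040/3157 = 1/12 ✓
b·A²c: 287/768·32/287 = 1/24 ✓; 4 stages ⇒ order 4.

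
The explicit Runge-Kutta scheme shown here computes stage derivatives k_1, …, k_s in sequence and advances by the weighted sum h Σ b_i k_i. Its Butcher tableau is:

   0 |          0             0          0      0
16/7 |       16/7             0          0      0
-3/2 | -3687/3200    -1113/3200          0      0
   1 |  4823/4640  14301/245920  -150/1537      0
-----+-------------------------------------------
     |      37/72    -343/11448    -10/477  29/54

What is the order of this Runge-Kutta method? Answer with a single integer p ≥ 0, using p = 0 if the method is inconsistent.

b = (37/72, -343/11448, -10/477, 29/54)
c = (0, 16/7, -3/2, 1)
Ac = (0, 0, -159/200, 81/290)
Σ b_i: 37/72·1 + (-343/11448)·1 + (-10/477)·1 + 29/54·1 = 1 ✓
b·c: (-343/11448)·16/7 + (-10/477)·(-3/2) + 29/54·1 = 1/2 ✓
b·c²: (-343/11448)·256/49 + (-10/477)·9/4 + 29/54·1 = 1/3 ✓
b·Ac: (-10/477)·(-159/200) + 29/54·81/290 = 1/6 ✓
b·c³: (-343/11448)·4096/343 + (-10/477)·(-27/8) + 29/54·1 = 1/4 ✓
b·(c∘Ac): (-10/477)·477/400 + 29/54·81/290 = 1/8 ✓
b·Ac²: (-10/477)·(-318/175) + 29/54·171/2030 = 1/12 ✓
b·A²c: 29/54·9/116 = 1/24 ✓; 4 stages ⇒ order 4.

4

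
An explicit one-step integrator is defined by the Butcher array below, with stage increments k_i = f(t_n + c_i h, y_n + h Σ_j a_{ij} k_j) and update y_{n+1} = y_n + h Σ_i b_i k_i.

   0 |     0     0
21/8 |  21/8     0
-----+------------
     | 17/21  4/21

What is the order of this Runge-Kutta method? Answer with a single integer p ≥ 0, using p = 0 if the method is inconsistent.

2

b = (17/21, 4/21)
c = (0, 21/8)
Σ b_i: 17/21·1 + 4/21·1 = 1 ✓
b·c: 4/21·21/8 = 1/2 ✓; 2 stages ⇒ order 2.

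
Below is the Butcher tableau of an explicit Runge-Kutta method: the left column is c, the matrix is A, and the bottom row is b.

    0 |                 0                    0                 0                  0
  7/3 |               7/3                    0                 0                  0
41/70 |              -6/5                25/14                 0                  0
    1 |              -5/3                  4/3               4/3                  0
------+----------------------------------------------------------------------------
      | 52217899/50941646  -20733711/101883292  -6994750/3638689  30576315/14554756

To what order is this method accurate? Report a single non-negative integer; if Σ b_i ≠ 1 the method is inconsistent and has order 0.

b = (52217899/50941646, -20733711/101883292, -6994750/3638689, 30576315/14554756)
c = (0, 7/3, 41/70, 1)
Ac = (0, 0, 25/6, 1226/315)
Σ b_i: 52217899/50941646·1 + (-20733711/101883292)·1 + (-6994750/3638689)·1 + 30576315/14554756·1 = 1 ✓
b·c: (-20733711/101883292)·7/3 + (-6994750/3638689)·41/70 + 30576315/14554756·1 = 1/2 ✓
b·c²: (-20733711/101883292)·49/9 + (-6994750/3638689)·1681/4900 + 30576315/14554756·1 = 1/3 ✓
b·Ac: (-6994750/3638689)·25/6 + 30576315/14554756·1226/315 = 1/6 ✓
b·c³: (-20733711/101883292)·343/27 + (-6994750/3638689)·68921/343000 + 30576315/14554756·1 = -798431465/916949628 ≠ 1/4 ⇒ order 3.
b·(c∘Ac): (-6994750/3638689)·205/84 + 30576315/14554756·1226/315 = 12680719/3638689 ≠ 1/8
b·Ac²: (-6994750/3638689)·175/18 + 30576315/14554756·255229/33075 = -11362237013/4584748140 ≠ 1/12
b·A²c: 30576315/14554756·50/9 = 254802625/21832134 ≠ 1/24

3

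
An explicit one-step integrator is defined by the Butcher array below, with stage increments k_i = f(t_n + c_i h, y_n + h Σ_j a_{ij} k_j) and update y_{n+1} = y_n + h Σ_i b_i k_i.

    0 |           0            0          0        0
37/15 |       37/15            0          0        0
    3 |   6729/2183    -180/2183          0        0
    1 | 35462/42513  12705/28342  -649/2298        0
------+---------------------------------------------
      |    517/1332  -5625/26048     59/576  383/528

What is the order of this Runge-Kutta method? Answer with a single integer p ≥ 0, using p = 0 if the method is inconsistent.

4

b = (517/1332, -5625/26048, 59/576, 383/528)
c = (0, 37/15, 3, 1)
Ac = (0, 0, -12/59, 99/383)
Σ b_i: 517/1332·1 + (-5625/26048)·1 + 59/576·1 + 383/528·1 = 1 ✓
b·c: (-5625/26048)·37/15 + 59/576·3 + 383/528·1 = 1/2 ✓
b·c²: (-5625/26048)·1369/225 + 59/576·9 + 383/528·1 = 1/3 ✓
b·Ac: 59/576·(-12/59) + 383/528·99/383 = 1/6 ✓
b·c³: (-5625/26048)·50653/3375 + 59/576·27 + 383/528·1 = 1/4 ✓
b·(c∘Ac): 59/576·(-36/59) + 383/528·99/383 = 1/8 ✓
b·Ac²: 59/576·(-148/295) + 383/528·1067/5745 = 1/12 ✓
b·A²c: 383/528·22/383 = 1/24 ✓; 4 stages ⇒ order 4.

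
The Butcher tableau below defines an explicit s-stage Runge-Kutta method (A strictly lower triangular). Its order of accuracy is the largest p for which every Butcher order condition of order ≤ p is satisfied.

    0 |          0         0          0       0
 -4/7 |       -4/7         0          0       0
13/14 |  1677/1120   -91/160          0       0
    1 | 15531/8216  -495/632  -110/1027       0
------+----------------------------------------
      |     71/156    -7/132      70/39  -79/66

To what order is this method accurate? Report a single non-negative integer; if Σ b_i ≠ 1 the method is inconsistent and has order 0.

4

b = (71/156, -7/132, 70/39, -79/66)
c = (0, -4/7, 13/14, 1)
Ac = (0, 0, 13/40, 55/158)
Σ b_i: 71/156·1 + (-7/132)·1 + 70/39·1 + (-79/66)·1 = 1 ✓
b·c: (-7/132)·(-4/7) + 70/39·13/14 + (-79/66)·1 = 1/2 ✓
b·c²: (-7/132)·16/49 + 70/39·169/196 + (-79/66)·1 = 1/3 ✓
b·Ac: 70/39·13/40 + (-79/66)·55/158 = 1/6 ✓
b·c³: (-7/132)·(-64/343) + 70/39·2197/2744 + (-79/66)·1 = 1/4 ✓
b·(c∘Ac): 70/39·169/560 + (-79/66)·55/158 = 1/8 ✓
b·Ac²: 70/39·(-13/70) + (-79/66)·(-55/158) = 1/12 ✓
b·A²c: (-79/66)·(-11/316) = 1/24 ✓; 4 stages ⇒ order 4.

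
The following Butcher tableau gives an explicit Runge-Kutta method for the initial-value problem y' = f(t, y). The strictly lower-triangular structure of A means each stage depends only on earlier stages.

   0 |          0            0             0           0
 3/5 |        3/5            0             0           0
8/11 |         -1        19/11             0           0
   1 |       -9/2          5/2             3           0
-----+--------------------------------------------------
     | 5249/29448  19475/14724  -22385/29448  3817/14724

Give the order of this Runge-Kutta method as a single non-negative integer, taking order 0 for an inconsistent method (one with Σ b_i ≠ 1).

3

b = (5249/29448, 19475/14724, -22385/29448, 3817/14724)
c = (0, 3/5, 8/11, 1)
Ac = (0, 0, 57/55, 81/22)
Σ b_i: 5249/29448·1 + 19475/14724·1 + (-22385/29448)·1 + 3817/14724·1 = 1 ✓
b·c: 19475/14724·3/5 + (-22385/29448)·8/11 + 3817/14724·1 = 1/2 ✓
b·c²: 19475/14724·9/25 + (-22385/29448)·64/121 + 3817/14724·1 = 1/3 ✓
b·Ac: (-22385/29448)·57/55 + 3817/14724·81/22 = 1/6 ✓
b·c³: 19475/14724·27/125 + (-22385/29448)·512/1331 + 3817/14724·1 = 11361/44990 ≠ 1/4 ⇒ order 3.
b·(c∘Ac): (-22385/29448)·456/605 + 3817/14724·81/22 = 3745/9816 ≠ 1/8
b·Ac²: (-22385/29448)·171/275 + 3817/14724·3009/1210 = 23213/134970 ≠ 1/12
b·A²c: 3817/14724·171/55 = 6593/8180 ≠ 1/24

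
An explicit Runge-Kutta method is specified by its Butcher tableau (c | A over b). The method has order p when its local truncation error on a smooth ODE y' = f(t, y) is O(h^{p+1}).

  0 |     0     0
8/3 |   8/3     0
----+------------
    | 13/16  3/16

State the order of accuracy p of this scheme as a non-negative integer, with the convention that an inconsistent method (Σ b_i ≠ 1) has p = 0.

b = (13/16, 3/16)
c = (0, 8/3)
Σ b_i: 13/16·1 + 3/16·1 = 1 ✓
b·c: 3/16·8/3 = 1/2 ✓; 2 stages ⇒ order 2.

2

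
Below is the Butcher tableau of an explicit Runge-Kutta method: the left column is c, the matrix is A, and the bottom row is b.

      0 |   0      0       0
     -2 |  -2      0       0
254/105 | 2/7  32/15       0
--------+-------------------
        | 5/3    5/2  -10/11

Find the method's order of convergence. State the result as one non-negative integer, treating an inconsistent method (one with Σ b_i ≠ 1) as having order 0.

b = (5/3, 5/2, -10/11)
c = (0, -2, 254/105)
Ac = (0, 0, -64/15)
Σ b_i: 5/3·1 + 5/2·1 + (-10/11)·1 = 215/66 ≠ 1 ⇒ order 0.

0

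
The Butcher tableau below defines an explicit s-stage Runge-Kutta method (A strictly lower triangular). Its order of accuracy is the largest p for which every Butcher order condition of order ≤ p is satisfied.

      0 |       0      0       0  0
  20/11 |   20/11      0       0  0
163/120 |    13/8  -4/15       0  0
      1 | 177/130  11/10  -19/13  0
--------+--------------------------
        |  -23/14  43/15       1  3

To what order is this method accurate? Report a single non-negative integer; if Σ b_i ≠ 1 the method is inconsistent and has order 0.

b = (-23/14, 43/15, 1, 3)
c = (0, 20/11, 163/120, 1)
Ac = (0, 0, -16/33, 23/1560)
Σ b_i: (-23/14)·1 + 43/15·1 + 1·1 + 3·1 = 1097/210 ≠ 1 ⇒ order 0.

0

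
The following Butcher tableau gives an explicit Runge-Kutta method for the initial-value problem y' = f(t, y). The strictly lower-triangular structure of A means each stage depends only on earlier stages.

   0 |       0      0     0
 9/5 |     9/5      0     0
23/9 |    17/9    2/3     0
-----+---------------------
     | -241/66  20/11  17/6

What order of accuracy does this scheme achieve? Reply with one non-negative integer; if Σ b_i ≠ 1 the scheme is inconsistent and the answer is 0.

1

b = (-241/66, 20/11, 17/6)
c = (0, 9/5, 23/9)
Ac = (0, 0, 6/5)
Σ b_i: (-241/66)·1 + 20/11·1 + 17/6·1 = 1 ✓
b·c: 20/11·9/5 + 17/6·23/9 = 6245/594 ≠ 1/2 ⇒ order 1.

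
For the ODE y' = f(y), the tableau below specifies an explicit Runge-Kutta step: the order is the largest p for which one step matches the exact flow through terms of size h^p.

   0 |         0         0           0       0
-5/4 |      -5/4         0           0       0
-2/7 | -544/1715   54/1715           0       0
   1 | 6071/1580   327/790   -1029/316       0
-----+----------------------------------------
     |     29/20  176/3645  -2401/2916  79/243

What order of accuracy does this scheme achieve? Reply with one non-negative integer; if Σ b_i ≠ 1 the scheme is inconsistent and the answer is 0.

b = (29/20, 176/3645, -2401/2916, 79/243)
c = (0, -5/4, -2/7, 1)
Ac = (0, 0, -27/686, 261/632)
Σ b_i: 29/20·1 + 176/3645·1 + (-2401/2916)·1 + 79/243·1 = 1 ✓
b·c: 176/3645·(-5/4) + (-2401/2916)·(-2/7) + 79/243·1 = 1/2 ✓
b·c²: 176/3645·25/16 + (-2401/2916)·4/49 + 79/243·1 = 1/3 ✓
b·Ac: (-2401/2916)·(-27/686) + 79/243·261/632 = 1/6 ✓
b·c³: 176/3645·(-125/64) + (-2401/2916)·(-8/343) + 79/243·1 = 1/4 ✓
b·(c∘Ac): (-2401/2916)·27/2401 + 79/243·261/632 = 1/8 ✓
b·Ac²: (-2401/2916)·135/2744 + 79/243·963/2528 = 1/12 ✓
b·A²c: 79/243·81/632 = 1/24 ✓; 4 stages ⇒ order 4.

4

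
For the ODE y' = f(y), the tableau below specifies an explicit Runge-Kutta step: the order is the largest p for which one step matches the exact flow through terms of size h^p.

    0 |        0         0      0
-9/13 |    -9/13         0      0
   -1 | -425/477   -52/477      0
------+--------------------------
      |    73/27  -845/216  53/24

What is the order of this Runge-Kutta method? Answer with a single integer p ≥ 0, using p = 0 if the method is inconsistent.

3

b = (73/27, -845/216, 53/24)
c = (0, -9/13, -1)
Ac = (0, 0, 4/53)
Σ b_i: 73/27·1 + (-845/216)·1 + 53/24·1 = 1 ✓
b·c: (-845/216)·(-9/13) + 53/24·(-1) = 1/2 ✓
b·c²: (-845/216)·81/169 + 53/24·1 = 1/3 ✓
b·Ac: 53/24·4/53 = 1/6 ✓; 3 stages ⇒ order 3.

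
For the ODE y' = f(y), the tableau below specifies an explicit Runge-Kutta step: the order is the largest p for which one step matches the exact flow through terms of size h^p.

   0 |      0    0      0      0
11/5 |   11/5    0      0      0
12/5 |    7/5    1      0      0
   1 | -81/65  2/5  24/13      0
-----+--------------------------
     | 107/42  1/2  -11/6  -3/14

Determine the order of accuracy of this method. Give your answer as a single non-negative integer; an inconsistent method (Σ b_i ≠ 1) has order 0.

b = (107/42, 1/2, -11/6, -3/14)
c = (0, 11/5, 12/5, 1)
Ac = (0, 0, 11/5, 1726/325)
Σ b_i: 107/42·1 + 1/2·1 + (-11/6)·1 + (-3/14)·1 = 1 ✓
b·c: 1/2·11/5 + (-11/6)·12/5 + (-3/14)·1 = -123/35 ≠ 1/2 ⇒ order 1.

1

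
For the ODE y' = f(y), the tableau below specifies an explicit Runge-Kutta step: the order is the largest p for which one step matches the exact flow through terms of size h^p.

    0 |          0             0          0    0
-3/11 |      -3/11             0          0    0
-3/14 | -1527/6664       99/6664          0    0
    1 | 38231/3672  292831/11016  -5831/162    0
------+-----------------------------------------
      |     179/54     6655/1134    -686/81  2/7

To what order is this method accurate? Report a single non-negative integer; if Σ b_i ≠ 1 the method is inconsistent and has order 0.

b = (179/54, 6655/1134, -686/81, 2/7)
c = (0, -3/11, -3/14, 1)
Ac = (0, 0, -27/6664, 63/136)
Σ b_i: 179/54·1 + 6655/1134·1 + (-686/81)·1 + 2/7·1 = 1 ✓
b·c: 6655/1134·(-3/11) + (-686/81)·(-3/14) + 2/7·1 = 1/2 ✓
b·c²: 6655/1134·9/121 + (-686/81)·9/196 + 2/7·1 = 1/3 ✓
b·Ac: (-686/81)·(-27/6664) + 2/7·63/136 = 1/6 ✓
b·c³: 6655/1134·(-27/1331) + (-686/81)·(-27/2744) + 2/7·1 = 1/4 ✓
b·(c∘Ac): (-686/81)·81/93296 + 2/7·63/136 = 1/8 ✓
b·Ac²: (-686/81)·81/73304 + 2/7·182/561 = 1/12 ✓
b·A²c: 2/7·7/48 = 1/24 ✓; 4 stages ⇒ order 4.

4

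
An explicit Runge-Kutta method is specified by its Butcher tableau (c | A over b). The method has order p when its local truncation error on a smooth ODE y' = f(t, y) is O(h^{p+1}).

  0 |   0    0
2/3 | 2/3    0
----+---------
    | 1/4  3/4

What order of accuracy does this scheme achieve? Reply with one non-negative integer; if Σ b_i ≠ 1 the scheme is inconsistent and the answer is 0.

2

b = (1/4, 3/4)
c = (0, 2/3)
Σ b_i: 1/4·1 + 3/4·1 = 1 ✓
b·c: 3/4·2/3 = 1/2 ✓; 2 stages ⇒ order 2.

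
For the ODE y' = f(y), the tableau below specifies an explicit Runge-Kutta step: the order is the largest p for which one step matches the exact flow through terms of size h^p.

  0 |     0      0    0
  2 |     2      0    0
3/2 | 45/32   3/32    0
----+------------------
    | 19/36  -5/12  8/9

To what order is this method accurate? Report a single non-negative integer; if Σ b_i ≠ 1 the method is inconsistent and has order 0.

3

b = (19/36, -5/12, 8/9)
c = (0, 2, 3/2)
Ac = (0, 0, 3/16)
Σ b_i: 19/36·1 + (-5/12)·1 + 8/9·1 = 1 ✓
b·c: (-5/12)·2 + 8/9·3/2 = 1/2 ✓
b·c²: (-5/12)·4 + 8/9·9/4 = 1/3 ✓
b·Ac: 8/9·3/16 = 1/6 ✓; 3 stages ⇒ order 3.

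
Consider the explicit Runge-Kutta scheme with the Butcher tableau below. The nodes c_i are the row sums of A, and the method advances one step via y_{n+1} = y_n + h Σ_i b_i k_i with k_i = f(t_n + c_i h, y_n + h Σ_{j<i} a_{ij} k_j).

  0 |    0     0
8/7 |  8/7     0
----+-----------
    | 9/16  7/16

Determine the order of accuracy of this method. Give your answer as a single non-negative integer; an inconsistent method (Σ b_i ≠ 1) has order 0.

b = (9/16, 7/16)
c = (0, 8/7)
Σ b_i: 9/16·1 + 7/16·1 = 1 ✓
b·c: 7/16·8/7 = 1/2 ✓; 2 stages ⇒ order 2.

2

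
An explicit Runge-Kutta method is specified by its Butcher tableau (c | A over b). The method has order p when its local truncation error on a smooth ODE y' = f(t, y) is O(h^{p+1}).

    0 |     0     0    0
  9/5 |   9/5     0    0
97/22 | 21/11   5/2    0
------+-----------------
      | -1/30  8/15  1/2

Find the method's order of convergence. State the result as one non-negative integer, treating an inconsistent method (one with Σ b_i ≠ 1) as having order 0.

1

b = (-1/30, 8/15, 1/2)
c = (0, 9/5, 97/22)
Ac = (0, 0, 9/2)
Σ b_i: (-1/30)·1 + 8/15·1 + 1/2·1 = 1 ✓
b·c: 8/15·9/5 + 1/2·97/22 = 3481/1100 ≠ 1/2 ⇒ order 1.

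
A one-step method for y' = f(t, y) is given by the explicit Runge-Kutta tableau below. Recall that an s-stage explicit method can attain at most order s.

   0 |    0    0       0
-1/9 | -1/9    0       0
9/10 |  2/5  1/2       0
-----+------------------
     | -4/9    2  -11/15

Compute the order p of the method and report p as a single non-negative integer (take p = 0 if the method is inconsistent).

b = (-4/9, 2, -11/15)
c = (0, -1/9, 9/10)
Ac = (0, 0, -1/18)
Σ b_i: (-4/9)·1 + 2·1 + (-11/15)·1 = 37/45 ≠ 1 ⇒ order 0.

0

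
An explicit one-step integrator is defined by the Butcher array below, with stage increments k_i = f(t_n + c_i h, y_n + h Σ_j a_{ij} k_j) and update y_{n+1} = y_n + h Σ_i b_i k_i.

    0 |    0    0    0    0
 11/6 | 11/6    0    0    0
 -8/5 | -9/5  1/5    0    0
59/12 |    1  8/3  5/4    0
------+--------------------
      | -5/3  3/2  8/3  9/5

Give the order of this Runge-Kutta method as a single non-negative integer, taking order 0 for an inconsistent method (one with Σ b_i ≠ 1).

b = (-5/3, 3/2, 8/3, 9/5)
c = (0, 11/6, -8/5, 59/12)
Ac = (0, 0, 11/30, 26/9)
Σ b_i: (-5/3)·1 + 3/2·1 + 8/3·1 + 9/5·1 = 43/10 ≠ 1 ⇒ order 0.

0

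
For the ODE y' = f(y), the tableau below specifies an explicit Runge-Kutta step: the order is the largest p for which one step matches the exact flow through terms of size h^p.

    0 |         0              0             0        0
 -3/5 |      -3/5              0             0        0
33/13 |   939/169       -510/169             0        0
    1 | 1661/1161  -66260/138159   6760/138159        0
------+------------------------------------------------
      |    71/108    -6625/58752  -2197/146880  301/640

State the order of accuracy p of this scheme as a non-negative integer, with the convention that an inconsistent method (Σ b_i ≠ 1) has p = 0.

b = (71/108, -6625/58752, -2197/146880, 301/640)
c = (0, -3/5, 33/13, 1)
Ac = (0, 0, 306/169, 124/301)
Σ b_i: 71/108·1 + (-6625/58752)·1 + (-2197/146880)·1 + 301/640·1 = 1 ✓
b·c: (-6625/58752)·(-3/5) + (-2197/146880)·33/13 + 301/640·1 = 1/2 ✓
b·c²: (-6625/58752)·9/25 + (-2197/146880)·1089/169 + 301/640·1 = 1/3 ✓
b·Ac: (-2197/146880)·306/169 + 301/640·124/301 = 1/6 ✓
b·c³: (-6625/58752)·(-27/125) + (-2197/146880)·35937/2197 + 301/640·1 = 1/4 ✓
b·(c∘Ac): (-2197/146880)·10098/2197 + 301/640·124/301 = 1/8 ✓
b·Ac²: (-2197/146880)·(-918/845) + 301/640·92/645 = 1/12 ✓
b·A²c: 301/640·80/903 = 1/24 ✓; 4 stages ⇒ order 4.

4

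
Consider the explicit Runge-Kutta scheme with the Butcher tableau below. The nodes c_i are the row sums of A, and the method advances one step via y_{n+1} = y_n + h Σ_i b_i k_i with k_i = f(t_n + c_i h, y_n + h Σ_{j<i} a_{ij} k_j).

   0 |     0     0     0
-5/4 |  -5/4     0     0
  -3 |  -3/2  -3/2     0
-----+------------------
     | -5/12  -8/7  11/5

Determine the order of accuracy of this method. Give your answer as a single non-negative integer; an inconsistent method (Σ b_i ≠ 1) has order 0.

b = (-5/12, -8/7, 11/5)
c = (0, -5/4, -3)
Ac = (0, 0, 15/8)
Σ b_i: (-5/12)·1 + (-8/7)·1 + 11/5·1 = 269/420 ≠ 1 ⇒ order 0.

0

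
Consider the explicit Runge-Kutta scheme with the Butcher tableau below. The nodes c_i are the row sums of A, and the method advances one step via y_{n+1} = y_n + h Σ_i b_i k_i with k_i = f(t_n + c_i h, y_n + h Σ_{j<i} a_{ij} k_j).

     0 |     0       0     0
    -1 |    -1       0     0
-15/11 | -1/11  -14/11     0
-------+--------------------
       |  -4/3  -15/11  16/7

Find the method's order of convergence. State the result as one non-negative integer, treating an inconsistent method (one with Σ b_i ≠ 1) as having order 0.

0

b = (-4/3, -15/11, 16/7)
c = (0, -1, -15/11)
Ac = (0, 0, 14/11)
Σ b_i: (-4/3)·1 + (-15/11)·1 + 16/7·1 = -95/231 ≠ 1 ⇒ order 0.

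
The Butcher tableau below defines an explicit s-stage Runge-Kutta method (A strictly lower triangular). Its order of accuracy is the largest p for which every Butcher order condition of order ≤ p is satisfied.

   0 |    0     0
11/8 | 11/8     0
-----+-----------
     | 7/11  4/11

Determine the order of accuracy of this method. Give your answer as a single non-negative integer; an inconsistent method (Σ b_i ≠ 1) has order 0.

2

b = (7/11, 4/11)
c = (0, 11/8)
Σ b_i: 7/11·1 + 4/11·1 = 1 ✓
b·c: 4/11·11/8 = 1/2 ✓; 2 stages ⇒ order 2.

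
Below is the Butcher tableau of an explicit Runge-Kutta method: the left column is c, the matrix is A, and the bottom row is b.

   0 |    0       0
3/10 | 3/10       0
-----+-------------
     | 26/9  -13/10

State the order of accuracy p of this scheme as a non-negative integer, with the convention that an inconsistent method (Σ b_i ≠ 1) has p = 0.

0

b = (26/9, -13/10)
c = (0, 3/10)
Σ b_i: 26/9·1 + (-13/10)·1 = 143/90 ≠ 1 ⇒ order 0.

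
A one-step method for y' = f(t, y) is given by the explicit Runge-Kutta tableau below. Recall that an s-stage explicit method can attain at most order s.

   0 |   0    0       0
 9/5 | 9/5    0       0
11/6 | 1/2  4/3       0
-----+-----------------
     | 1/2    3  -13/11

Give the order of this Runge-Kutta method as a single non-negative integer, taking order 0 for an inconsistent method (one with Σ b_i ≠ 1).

0

b = (1/2, 3, -13/11)
c = (0, 9/5, 11/6)
Ac = (0, 0, 12/5)
Σ b_i: 1/2·1 + 3·1 + (-13/11)·1 = 51/22 ≠ 1 ⇒ order 0.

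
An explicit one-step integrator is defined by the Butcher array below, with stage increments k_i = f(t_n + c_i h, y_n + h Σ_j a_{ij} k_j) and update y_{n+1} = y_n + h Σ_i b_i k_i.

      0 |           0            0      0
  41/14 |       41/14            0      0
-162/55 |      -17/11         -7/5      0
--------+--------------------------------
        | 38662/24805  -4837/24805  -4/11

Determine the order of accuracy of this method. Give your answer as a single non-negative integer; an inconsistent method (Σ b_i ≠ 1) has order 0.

b = (38662/24805, -4837/24805, -4/11)
c = (0, 41/14, -162/55)
Ac = (0, 0, -41/10)
Σ b_i: 38662/24805·1 + (-4837/24805)·1 + (-4/11)·1 = 1 ✓
b·c: (-4837/24805)·41/14 + (-4/11)·(-162/55) = 1/2 ✓
b·c²: (-4837/24805)·1681/196 + (-4/11)·26244/3025 = -4497533/931700 ≠ 1/3 ⇒ order 2.
b·Ac: (-4/11)·(-41/10) = 82/55 ≠ 1/6

2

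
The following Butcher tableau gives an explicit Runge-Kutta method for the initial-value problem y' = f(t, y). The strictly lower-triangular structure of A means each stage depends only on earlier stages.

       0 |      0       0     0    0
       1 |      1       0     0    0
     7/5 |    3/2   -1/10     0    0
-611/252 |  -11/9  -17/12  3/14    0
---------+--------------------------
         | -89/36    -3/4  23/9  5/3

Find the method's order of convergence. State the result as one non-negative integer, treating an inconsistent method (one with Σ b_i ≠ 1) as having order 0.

b = (-89/36, -3/4, 23/9, 5/3)
c = (0, 1, 7/5, -611/252)
Ac = (0, 0, -1/10, -67/60)
Σ b_i: (-89/36)·1 + (-3/4)·1 + 23/9·1 + 5/3·1 = 1 ✓
b·c: (-3/4)·1 + 23/9·7/5 + 5/3·(-611/252) = -2293/1890 ≠ 1/2 ⇒ order 1.

1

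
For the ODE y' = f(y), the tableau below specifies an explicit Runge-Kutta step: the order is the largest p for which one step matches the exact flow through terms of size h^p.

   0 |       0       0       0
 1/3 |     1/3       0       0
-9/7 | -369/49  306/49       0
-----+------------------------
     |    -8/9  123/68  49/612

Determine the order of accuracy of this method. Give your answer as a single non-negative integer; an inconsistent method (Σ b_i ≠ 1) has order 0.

b = (-8/9, 123/68, 49/612)
c = (0, 1/3, -9/7)
Ac = (0, 0, 102/49)
Σ b_i: (-8/9)·1 + 123/68·1 + 49/612·1 = 1 ✓
b·c: 123/68·1/3 + 49/612·(-9/7) = 1/2 ✓
b·c²: 123/68·1/9 + 49/612·81/49 = 1/3 ✓
b·Ac: 49/612·102/49 = 1/6 ✓; 3 stages ⇒ order 3.

3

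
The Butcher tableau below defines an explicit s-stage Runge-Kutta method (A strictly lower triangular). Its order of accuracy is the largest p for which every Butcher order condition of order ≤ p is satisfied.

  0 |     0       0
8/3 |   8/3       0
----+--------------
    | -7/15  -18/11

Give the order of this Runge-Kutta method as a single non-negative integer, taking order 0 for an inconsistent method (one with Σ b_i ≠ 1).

0

b = (-7/15, -18/11)
c = (0, 8/3)
Σ b_i: (-7/15)·1 + (-18/11)·1 = -347/165 ≠ 1 ⇒ order 0.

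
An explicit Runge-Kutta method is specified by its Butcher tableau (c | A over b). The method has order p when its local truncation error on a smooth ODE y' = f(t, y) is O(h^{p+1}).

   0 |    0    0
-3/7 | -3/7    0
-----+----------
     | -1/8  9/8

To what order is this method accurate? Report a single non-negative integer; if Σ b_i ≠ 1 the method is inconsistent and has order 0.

b = (-1/8, 9/8)
c = (0, -3/7)
Σ b_i: (-1/8)·1 + 9/8·1 = 1 ✓
b·c: 9/8·(-3/7) = -27/56 ≠ 1/2 ⇒ order 1.

1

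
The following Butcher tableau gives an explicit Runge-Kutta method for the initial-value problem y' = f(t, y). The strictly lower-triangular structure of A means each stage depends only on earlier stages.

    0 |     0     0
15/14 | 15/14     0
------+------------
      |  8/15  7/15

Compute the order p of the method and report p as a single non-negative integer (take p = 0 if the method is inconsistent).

b = (8/15, 7/15)
c = (0, 15/14)
Σ b_i: 8/15·1 + 7/15·1 = 1 ✓
b·c: 7/15·15/14 = 1/2 ✓; 2 stages ⇒ order 2.

2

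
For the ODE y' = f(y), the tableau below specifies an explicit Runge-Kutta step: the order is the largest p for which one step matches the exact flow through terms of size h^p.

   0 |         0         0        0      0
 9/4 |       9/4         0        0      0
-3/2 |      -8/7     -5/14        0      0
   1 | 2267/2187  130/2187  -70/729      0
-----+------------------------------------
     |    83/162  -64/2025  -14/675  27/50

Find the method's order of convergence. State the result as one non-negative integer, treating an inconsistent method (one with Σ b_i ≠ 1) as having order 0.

4

b = (83/162, -64/2025, -14/675, 27/50)
c = (0, 9/4, -3/2, 1)
Ac = (0, 0, -45/56, 5/18)
Σ b_i: 83/162·1 + (-64/2025)·1 + (-14/675)·1 + 27/50·1 = 1 ✓
b·c: (-64/2025)·9/4 + (-14/675)·(-3/2) + 27/50·1 = 1/2 ✓
b·c²: (-64/2025)·81/16 + (-14/675)·9/4 + 27/50·1 = 1/3 ✓
b·Ac: (-14/675)·(-45/56) + 27/50·5/18 = 1/6 ✓
b·c³: (-64/2025)·729/64 + (-14/675)·(-27/8) + 27/50·1 = 1/4 ✓
b·(c∘Ac): (-14/675)·135/112 + 27/50·5/18 = 1/8 ✓
b·Ac²: (-14/675)·(-405/224) + 27/50·55/648 = 1/12 ✓
b·A²c: 27/50·25/324 = 1/24 ✓; 4 stages ⇒ order 4.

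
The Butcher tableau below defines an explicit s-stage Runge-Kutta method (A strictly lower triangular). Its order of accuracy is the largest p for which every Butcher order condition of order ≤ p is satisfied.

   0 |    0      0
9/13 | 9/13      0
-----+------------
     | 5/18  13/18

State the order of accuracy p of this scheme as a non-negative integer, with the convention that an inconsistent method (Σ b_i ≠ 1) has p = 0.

2

b = (5/18, 13/18)
c = (0, 9/13)
Σ b_i: 5/18·1 + 13/18·1 = 1 ✓
b·c: 13/18·9/13 = 1/2 ✓; 2 stages ⇒ order 2.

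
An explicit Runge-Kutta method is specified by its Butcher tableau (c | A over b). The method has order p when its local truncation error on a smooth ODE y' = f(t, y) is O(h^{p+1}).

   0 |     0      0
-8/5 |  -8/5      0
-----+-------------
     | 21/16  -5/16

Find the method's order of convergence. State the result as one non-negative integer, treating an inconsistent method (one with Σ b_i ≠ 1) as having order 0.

b = (21/16, -5/16)
c = (0, -8/5)
Σ b_i: 21/16·1 + (-5/16)·1 = 1 ✓
b·c: (-5/16)·(-8/5) = 1/2 ✓; 2 stages ⇒ order 2.

2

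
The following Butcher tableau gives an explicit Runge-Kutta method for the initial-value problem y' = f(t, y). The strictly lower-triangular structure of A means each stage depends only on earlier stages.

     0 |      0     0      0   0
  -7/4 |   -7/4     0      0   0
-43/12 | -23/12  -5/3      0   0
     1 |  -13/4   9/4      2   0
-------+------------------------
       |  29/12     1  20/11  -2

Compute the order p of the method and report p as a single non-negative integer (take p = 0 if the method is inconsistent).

0

b = (29/12, 1, 20/11, -2)
c = (0, -7/4, -43/12, 1)
Ac = (0, 0, 35/12, -533/48)
Σ b_i: 29/12·1 + 1·1 + 20/11·1 + (-2)·1 = 427/132 ≠ 1 ⇒ order 0.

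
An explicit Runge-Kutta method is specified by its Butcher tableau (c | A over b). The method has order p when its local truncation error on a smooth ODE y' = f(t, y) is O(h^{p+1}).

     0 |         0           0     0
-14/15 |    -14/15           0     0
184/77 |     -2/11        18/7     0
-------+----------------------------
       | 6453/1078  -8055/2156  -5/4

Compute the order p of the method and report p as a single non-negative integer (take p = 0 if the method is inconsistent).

2

b = (6453/1078, -8055/2156, -5/4)
c = (0, -14/15, 184/77)
Ac = (0, 0, -12/5)
Σ b_i: 6453/1078·1 + (-8055/2156)·1 + (-5/4)·1 = 1 ✓
b·c: (-8055/2156)·(-14/15) + (-5/4)·184/77 = 1/2 ✓
b·c²: (-8055/2156)·196/225 + (-5/4)·33856/5929 = -308081/29645 ≠ 1/3 ⇒ order 2.
b·Ac: (-5/4)·(-12/5) = 3 ≠ 1/6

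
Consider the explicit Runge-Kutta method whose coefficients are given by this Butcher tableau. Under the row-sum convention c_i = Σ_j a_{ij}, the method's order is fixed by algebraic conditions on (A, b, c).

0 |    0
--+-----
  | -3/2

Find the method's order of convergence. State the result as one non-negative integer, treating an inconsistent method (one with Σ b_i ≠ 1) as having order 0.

b = (-3/2)
c = (0)
Σ b_i: (-3/2)·1 = -3/2 ≠ 1 ⇒ order 0.

0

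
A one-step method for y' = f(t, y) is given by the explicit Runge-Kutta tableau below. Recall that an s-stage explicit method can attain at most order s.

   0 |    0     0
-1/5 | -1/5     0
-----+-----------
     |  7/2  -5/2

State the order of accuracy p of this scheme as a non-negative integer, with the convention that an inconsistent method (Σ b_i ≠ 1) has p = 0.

2

b = (7/2, -5/2)
c = (0, -1/5)
Σ b_i: 7/2·1 + (-5/2)·1 = 1 ✓
b·c: (-5/2)·(-1/5) = 1/2 ✓; 2 stages ⇒ order 2.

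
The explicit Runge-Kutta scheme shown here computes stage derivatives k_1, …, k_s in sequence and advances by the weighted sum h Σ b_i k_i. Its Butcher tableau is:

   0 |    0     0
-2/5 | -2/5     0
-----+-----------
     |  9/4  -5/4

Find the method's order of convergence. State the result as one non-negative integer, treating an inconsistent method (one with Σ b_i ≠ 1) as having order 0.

2

b = (9/4, -5/4)
c = (0, -2/5)
Σ b_i: 9/4·1 + (-5/4)·1 = 1 ✓
b·c: (-5/4)·(-2/5) = 1/2 ✓; 2 stages ⇒ order 2.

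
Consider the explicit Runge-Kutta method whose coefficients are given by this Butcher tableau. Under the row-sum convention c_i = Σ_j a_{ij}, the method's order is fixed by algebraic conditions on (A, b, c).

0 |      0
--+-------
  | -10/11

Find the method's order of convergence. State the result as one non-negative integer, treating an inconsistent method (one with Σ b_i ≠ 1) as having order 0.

0

b = (-10/11)
c = (0)
Σ b_i: (-10/11)·1 = -10/11 ≠ 1 ⇒ order 0.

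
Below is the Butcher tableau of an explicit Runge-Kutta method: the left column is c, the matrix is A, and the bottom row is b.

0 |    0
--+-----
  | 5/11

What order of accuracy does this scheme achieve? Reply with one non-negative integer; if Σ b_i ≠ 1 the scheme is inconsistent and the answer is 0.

b = (5/11)
c = (0)
Σ b_i: 5/11·1 = 5/11 ≠ 1 ⇒ order 0.

0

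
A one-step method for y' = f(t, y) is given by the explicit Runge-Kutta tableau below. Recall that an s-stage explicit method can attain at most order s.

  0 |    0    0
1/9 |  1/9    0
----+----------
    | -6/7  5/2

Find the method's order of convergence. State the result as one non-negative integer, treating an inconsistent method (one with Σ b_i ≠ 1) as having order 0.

0

b = (-6/7, 5/2)
c = (0, 1/9)
Σ b_i: (-6/7)·1 + 5/2·1 = 23/14 ≠ 1 ⇒ order 0.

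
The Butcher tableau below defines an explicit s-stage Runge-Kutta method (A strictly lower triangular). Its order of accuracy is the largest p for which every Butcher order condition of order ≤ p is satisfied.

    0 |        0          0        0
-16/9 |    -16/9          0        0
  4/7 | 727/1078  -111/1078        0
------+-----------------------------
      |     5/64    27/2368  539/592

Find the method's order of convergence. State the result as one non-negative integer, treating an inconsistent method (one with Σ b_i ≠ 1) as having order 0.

b = (5/64, 27/2368, 539/592)
c = (0, -16/9, 4/7)
Ac = (0, 0, 296/1617)
Σ b_i: 5/64·1 + 27/2368·1 + 539/592·1 = 1 ✓
b·c: 27/2368·(-16/9) + 539/592·4/7 = 1/2 ✓
b·c²: 27/2368·256/81 + 539/592·16/49 = 1/3 ✓
b·Ac: 539/592·296/1617 = 1/6 ✓; 3 stages ⇒ order 3.

3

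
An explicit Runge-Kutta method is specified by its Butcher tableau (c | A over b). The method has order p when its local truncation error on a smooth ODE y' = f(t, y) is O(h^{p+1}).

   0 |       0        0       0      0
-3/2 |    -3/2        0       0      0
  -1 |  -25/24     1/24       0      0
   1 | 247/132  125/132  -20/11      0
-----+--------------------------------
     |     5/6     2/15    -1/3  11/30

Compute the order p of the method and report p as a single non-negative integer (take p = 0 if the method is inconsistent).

4

b = (5/6, 2/15, -1/3, 11/30)
c = (0, -3/2, -1, 1)
Ac = (0, 0, -1/16, 35/88)
Σ b_i: 5/6·1 + 2/15·1 + (-1/3)·1 + 11/30·1 = 1 ✓
b·c: 2/15·(-3/2) + (-1/3)·(-1) + 11/30·1 = 1/2 ✓
b·c²: 2/15·9/4 + (-1/3)·1 + 11/30·1 = 1/3 ✓
b·Ac: (-1/3)·(-1/16) + 11/30·35/88 = 1/6 ✓
b·c³: 2/15·(-27/8) + (-1/3)·(-1) + 11/30·1 = 1/4 ✓
b·(c∘Ac): (-1/3)·1/16 + 11/30·35/88 = 1/8 ✓
b·Ac²: (-1/3)·3/32 + 11/30·5/16 = 1/12 ✓
b·A²c: 11/30·5/44 = 1/24 ✓; 4 stages ⇒ order 4.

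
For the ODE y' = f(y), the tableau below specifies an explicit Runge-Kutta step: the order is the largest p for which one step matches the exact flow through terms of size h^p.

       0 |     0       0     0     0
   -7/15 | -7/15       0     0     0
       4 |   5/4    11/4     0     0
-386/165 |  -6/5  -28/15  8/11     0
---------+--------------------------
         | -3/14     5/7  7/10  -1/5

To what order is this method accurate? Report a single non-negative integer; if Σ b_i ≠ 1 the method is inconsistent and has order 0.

1

b = (-3/14, 5/7, 7/10, -1/5)
c = (0, -7/15, 4, -386/165)
Ac = (0, 0, -77/60, 9356/2475)
Σ b_i: (-3/14)·1 + 5/7·1 + 7/10·1 + (-1/5)·1 = 1 ✓
b·c: 5/7·(-7/15) + 7/10·4 + (-1/5)·(-386/165) = 807/275 ≠ 1/2 ⇒ order 1.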